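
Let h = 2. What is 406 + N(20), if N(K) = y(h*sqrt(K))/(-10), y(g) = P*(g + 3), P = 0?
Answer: 406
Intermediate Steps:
y(g) = 0 (y(g) = 0*(g + 3) = 0*(3 + g) = 0)
N(K) = 0 (N(K) = 0/(-10) = -1/10*0 = 0)
406 + N(20) = 406 + 0 = 406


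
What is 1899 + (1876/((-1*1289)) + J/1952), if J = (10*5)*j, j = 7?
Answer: 2387458135/1258064 ≈ 1897.7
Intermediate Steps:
J = 350 (J = (10*5)*7 = 50*7 = 350)
1899 + (1876/((-1*1289)) + J/1952) = 1899 + (1876/((-1*1289)) + 350/1952) = 1899 + (1876/(-1289) + 350*(1/1952)) = 1899 + (1876*(-1/1289) + 175/976) = 1899 + (-1876/1289 + 175/976) = 1899 - 1605401/1258064 = 2387458135/1258064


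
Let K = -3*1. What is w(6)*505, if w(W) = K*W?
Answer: -9090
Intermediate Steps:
K = -3
w(W) = -3*W
w(6)*505 = -3*6*505 = -18*505 = -9090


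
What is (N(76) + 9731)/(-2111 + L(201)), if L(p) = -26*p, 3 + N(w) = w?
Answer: -9804/7337 ≈ -1.3362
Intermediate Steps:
N(w) = -3 + w
(N(76) + 9731)/(-2111 + L(201)) = ((-3 + 76) + 9731)/(-2111 - 26*201) = (73 + 9731)/(-2111 - 5226) = 9804/(-7337) = 9804*(-1/7337) = -9804/7337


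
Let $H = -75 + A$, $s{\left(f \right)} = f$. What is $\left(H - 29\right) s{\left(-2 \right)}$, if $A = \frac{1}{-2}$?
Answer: $209$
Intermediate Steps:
$A = - \frac{1}{2} \approx -0.5$
$H = - \frac{151}{2}$ ($H = -75 - \frac{1}{2} = - \frac{151}{2} \approx -75.5$)
$\left(H - 29\right) s{\left(-2 \right)} = \left(- \frac{151}{2} - 29\right) \left(-2\right) = \left(- \frac{209}{2}\right) \left(-2\right) = 209$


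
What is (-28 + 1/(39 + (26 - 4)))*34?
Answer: -58038/61 ≈ -951.44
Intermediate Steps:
(-28 + 1/(39 + (26 - 4)))*34 = (-28 + 1/(39 + 22))*34 = (-28 + 1/61)*34 = -1707/61*34 = -58038/61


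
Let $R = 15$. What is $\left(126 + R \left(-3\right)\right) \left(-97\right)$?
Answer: $-7857$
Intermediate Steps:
$\left(126 + R \left(-3\right)\right) \left(-97\right) = \left(126 + 15 \left(-3\right)\right) \left(-97\right) = \left(126 - 45\right) \left(-97\right) = 81 \left(-97\right) = -7857$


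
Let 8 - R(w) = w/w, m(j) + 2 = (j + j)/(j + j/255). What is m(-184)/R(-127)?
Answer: -1/896 ≈ -0.0011161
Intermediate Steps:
m(j) = -1/128 (m(j) = -2 + (j + j)/(j + j/255) = -2 + (2*j)/(j + j*(1/255)) = -2 + (2*j)/(j + j/255) = -2 + (2*j)/((256*j/255)) = -2 + (2*j)*(255/(256*j)) = -2 + 255/128 = -1/128)
R(w) = 7 (R(w) = 8 - w/w = 8 - 1*1 = 8 - 1 = 7)
m(-184)/R(-127) = -1/128/7 = -1/128*⅐ = -1/896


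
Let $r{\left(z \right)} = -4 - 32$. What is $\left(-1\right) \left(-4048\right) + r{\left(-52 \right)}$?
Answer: $4012$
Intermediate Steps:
$r{\left(z \right)} = -36$
$\left(-1\right) \left(-4048\right) + r{\left(-52 \right)} = \left(-1\right) \left(-4048\right) - 36 = 4048 - 36 = 4012$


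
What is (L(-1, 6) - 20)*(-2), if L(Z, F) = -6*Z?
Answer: 28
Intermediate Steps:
(L(-1, 6) - 20)*(-2) = (-6*(-1) - 20)*(-2) = (6 - 20)*(-2) = -14*(-2) = 28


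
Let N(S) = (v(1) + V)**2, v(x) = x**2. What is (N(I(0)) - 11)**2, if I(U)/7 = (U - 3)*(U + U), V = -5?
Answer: 25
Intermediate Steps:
I(U) = 14*U*(-3 + U) (I(U) = 7*((U - 3)*(U + U)) = 7*((-3 + U)*(2*U)) = 7*(2*U*(-3 + U)) = 14*U*(-3 + U))
N(S) = 16 (N(S) = (1**2 - 5)**2 = (1 - 5)**2 = (-4)**2 = 16)
(N(I(0)) - 11)**2 = (16 - 11)**2 = 5**2 = 25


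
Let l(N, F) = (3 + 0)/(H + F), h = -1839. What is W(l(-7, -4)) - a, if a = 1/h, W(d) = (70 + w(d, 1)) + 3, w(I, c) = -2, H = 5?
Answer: 130570/1839 ≈ 71.000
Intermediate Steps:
l(N, F) = 3/(5 + F) (l(N, F) = (3 + 0)/(5 + F) = 3/(5 + F))
W(d) = 71 (W(d) = (70 - 2) + 3 = 68 + 3 = 71)
a = -1/1839 (a = 1/(-1839) = -1/1839 ≈ -0.00054377)
W(l(-7, -4)) - a = 71 - 1*(-1/1839) = 71 + 1/1839 = 130570/1839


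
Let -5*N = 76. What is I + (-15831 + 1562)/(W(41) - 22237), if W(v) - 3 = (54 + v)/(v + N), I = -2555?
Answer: -7325160904/2867711 ≈ -2554.4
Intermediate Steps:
N = -76/5 (N = -⅕*76 = -76/5 ≈ -15.200)
W(v) = 3 + (54 + v)/(-76/5 + v) (W(v) = 3 + (54 + v)/(v - 76/5) = 3 + (54 + v)/(-76/5 + v))
I + (-15831 + 1562)/(W(41) - 22237) = -2555 + (-15831 + 1562)/(2*(21 + 10*41)/(-76 + 5*41) - 22237) = -2555 - 14269/(2*(21 + 410)/(-76 + 205) - 22237) = -2555 - 14269/(2*431/129 - 22237) = -2555 - 14269/(2*(1/129)*431 - 22237) = -2555 - 14269/(862/129 - 22237) = -2555 - 14269/(-2867711/129) = -2555 - 14269*(-129/2867711) = -2555 + 1840701/2867711 = -7325160904/2867711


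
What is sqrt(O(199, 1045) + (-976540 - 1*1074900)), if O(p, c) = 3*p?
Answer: I*sqrt(2050843) ≈ 1432.1*I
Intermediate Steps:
sqrt(O(199, 1045) + (-976540 - 1*1074900)) = sqrt(3*199 + (-976540 - 1*1074900)) = sqrt(597 + (-976540 - 1074900)) = sqrt(597 - 2051440) = sqrt(-2050843) = I*sqrt(2050843)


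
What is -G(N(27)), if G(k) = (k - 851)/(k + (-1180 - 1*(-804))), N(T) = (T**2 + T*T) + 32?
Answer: -639/1114 ≈ -0.57361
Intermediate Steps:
N(T) = 32 + 2*T**2 (N(T) = (T**2 + T**2) + 32 = 2*T**2 + 32 = 32 + 2*T**2)
G(k) = (-851 + k)/(-376 + k) (G(k) = (-851 + k)/(k + (-1180 + 804)) = (-851 + k)/(k - 376) = (-851 + k)/(-376 + k))
-G(N(27)) = -(-851 + (32 + 2*27**2))/(-376 + (32 + 2*27**2)) = -(-851 + (32 + 2*729))/(-376 + (32 + 2*729)) = -(-851 + (32 + 1458))/(-376 + (32 + 1458)) = -(-851 + 1490)/(-376 + 1490) = -639/1114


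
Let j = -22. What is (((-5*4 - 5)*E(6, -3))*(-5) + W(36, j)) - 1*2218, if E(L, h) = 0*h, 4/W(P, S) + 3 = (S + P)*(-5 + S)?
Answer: -845062/381 ≈ -2218.0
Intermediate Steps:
W(P, S) = 4/(-3 + (-5 + S)*(P + S)) (W(P, S) = 4/(-3 + (S + P)*(-5 + S)) = 4/(-3 + (P + S)*(-5 + S)) = 4/(-3 + (-5 + S)*(P + S)))
E(L, h) = 0
(((-5*4 - 5)*E(6, -3))*(-5) + W(36, j)) - 1*2218 = (((-5*4 - 5)*0)*(-5) + 4/(-3 + (-22)**2 - 5*36 - 5*(-22) + 36*(-22))) - 1*2218 = (((-20 - 5)*0)*(-5) + 4/(-3 + 484 - 180 + 110 - 792)) - 2218 = (-25*0*(-5) + 4/(-381)) - 2218 = (0*(-5) + 4*(-1/381)) - 2218 = (0 - 4/381) - 2218 = -4/381 - 2218 = -845062/381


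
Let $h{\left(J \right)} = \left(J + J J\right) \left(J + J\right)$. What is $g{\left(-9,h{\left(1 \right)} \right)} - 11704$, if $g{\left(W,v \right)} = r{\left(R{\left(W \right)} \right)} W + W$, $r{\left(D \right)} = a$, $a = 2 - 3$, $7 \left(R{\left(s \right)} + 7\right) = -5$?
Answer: $-11704$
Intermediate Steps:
$R{\left(s \right)} = - \frac{54}{7}$ ($R{\left(s \right)} = -7 + \frac{1}{7} \left(-5\right) = -7 - \frac{5}{7} = - \frac{54}{7}$)
$a = -1$ ($a = 2 - 3 = -1$)
$r{\left(D \right)} = -1$
$h{\left(J \right)} = 2 J \left(J + J^{2}\right)$ ($h{\left(J \right)} = \left(J + J^{2}\right) 2 J = 2 J \left(J + J^{2}\right)$)
$g{\left(W,v \right)} = 0$ ($g{\left(W,v \right)} = - W + W = 0$)
$g{\left(-9,h{\left(1 \right)} \right)} - 11704 = 0 - 11704 = -11704$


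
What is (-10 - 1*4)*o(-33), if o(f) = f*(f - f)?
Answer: 0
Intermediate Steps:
o(f) = 0 (o(f) = f*0 = 0)
(-10 - 1*4)*o(-33) = (-10 - 1*4)*0 = (-10 - 4)*0 = -14*0 = 0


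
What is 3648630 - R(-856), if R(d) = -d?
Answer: 3647774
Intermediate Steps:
3648630 - R(-856) = 3648630 - (-1)*(-856) = 3648630 - 1*856 = 3648630 - 856 = 3647774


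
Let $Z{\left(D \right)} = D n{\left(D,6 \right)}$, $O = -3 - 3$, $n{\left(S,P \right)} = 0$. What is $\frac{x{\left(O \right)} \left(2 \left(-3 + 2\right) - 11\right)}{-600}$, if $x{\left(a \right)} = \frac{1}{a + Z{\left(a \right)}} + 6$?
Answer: $\frac{91}{720} \approx 0.12639$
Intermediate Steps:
$O = -6$ ($O = -3 - 3 = -6$)
$Z{\left(D \right)} = 0$ ($Z{\left(D \right)} = D 0 = 0$)
$x{\left(a \right)} = 6 + \frac{1}{a}$ ($x{\left(a \right)} = \frac{1}{a + 0} + 6 = \frac{1}{a} + 6 = 6 + \frac{1}{a}$)
$\frac{x{\left(O \right)} \left(2 \left(-3 + 2\right) - 11\right)}{-600} = \frac{\left(6 + \frac{1}{-6}\right) \left(2 \left(-3 + 2\right) - 11\right)}{-600} = \left(6 - \frac{1}{6}\right) \left(2 \left(-1\right) - 11\right) \left(- \frac{1}{600}\right) = \frac{35 \left(-2 - 11\right)}{6} \left(- \frac{1}{600}\right) = \frac{35}{6} \left(-13\right) \left(- \frac{1}{600}\right) = \left(- \frac{455}{6}\right) \left(- \frac{1}{600}\right) = \frac{91}{720}$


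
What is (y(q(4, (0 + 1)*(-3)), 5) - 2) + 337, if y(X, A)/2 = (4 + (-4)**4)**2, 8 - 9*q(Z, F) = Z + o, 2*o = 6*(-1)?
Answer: 135535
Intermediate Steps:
o = -3 (o = (6*(-1))/2 = (1/2)*(-6) = -3)
q(Z, F) = 11/9 - Z/9 (q(Z, F) = 8/9 - (Z - 3)/9 = 8/9 - (-3 + Z)/9 = 8/9 + (1/3 - Z/9) = 11/9 - Z/9)
y(X, A) = 135200 (y(X, A) = 2*(4 + (-4)**4)**2 = 2*(4 + 256)**2 = 2*260**2 = 2*67600 = 135200)
(y(q(4, (0 + 1)*(-3)), 5) - 2) + 337 = (135200 - 2) + 337 = 135198 + 337 = 135535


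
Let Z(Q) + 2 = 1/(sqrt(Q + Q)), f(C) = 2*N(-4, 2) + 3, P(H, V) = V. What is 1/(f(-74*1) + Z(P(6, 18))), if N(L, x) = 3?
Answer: 6/43 ≈ 0.13953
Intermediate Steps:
f(C) = 9 (f(C) = 2*3 + 3 = 6 + 3 = 9)
Z(Q) = -2 + sqrt(2)/(2*sqrt(Q)) (Z(Q) = -2 + 1/(sqrt(Q + Q)) = -2 + 1/(sqrt(2*Q)) = -2 + 1/(sqrt(2)*sqrt(Q)) = -2 + sqrt(2)/(2*sqrt(Q)))
1/(f(-74*1) + Z(P(6, 18))) = 1/(9 + (-2 + sqrt(2)/(2*sqrt(18)))) = 1/(9 + (-2 + sqrt(2)*(sqrt(2)/6)/2)) = 1/(9 + (-2 + 1/6)) = 1/(9 - 11/6) = 1/(43/6) = 6/43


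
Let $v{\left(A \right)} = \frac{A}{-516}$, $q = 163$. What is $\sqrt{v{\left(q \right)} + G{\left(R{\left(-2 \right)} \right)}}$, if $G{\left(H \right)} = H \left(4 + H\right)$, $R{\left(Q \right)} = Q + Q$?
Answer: $\frac{i \sqrt{21027}}{258} \approx 0.56204 i$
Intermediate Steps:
$v{\left(A \right)} = - \frac{A}{516}$ ($v{\left(A \right)} = A \left(- \frac{1}{516}\right) = - \frac{A}{516}$)
$R{\left(Q \right)} = 2 Q$
$\sqrt{v{\left(q \right)} + G{\left(R{\left(-2 \right)} \right)}} = \sqrt{\left(- \frac{1}{516}\right) 163 + 2 \left(-2\right) \left(4 + 2 \left(-2\right)\right)} = \sqrt{- \frac{163}{516} - 4 \left(4 - 4\right)} = \sqrt{- \frac{163}{516} - 0} = \sqrt{- \frac{163}{516} + 0} = \sqrt{- \frac{163}{516}} = \frac{i \sqrt{21027}}{258}$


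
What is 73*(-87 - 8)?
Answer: -6935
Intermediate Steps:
73*(-87 - 8) = 73*(-95) = -6935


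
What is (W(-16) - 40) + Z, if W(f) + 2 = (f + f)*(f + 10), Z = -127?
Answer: 23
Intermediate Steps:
W(f) = -2 + 2*f*(10 + f) (W(f) = -2 + (f + f)*(f + 10) = -2 + (2*f)*(10 + f) = -2 + 2*f*(10 + f))
(W(-16) - 40) + Z = ((-2 + 2*(-16)² + 20*(-16)) - 40) - 127 = ((-2 + 2*256 - 320) - 40) - 127 = ((-2 + 512 - 320) - 40) - 127 = (190 - 40) - 127 = 150 - 127 = 23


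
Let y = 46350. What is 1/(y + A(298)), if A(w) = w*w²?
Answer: 1/26509942 ≈ 3.7722e-8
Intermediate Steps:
A(w) = w³
1/(y + A(298)) = 1/(46350 + 298³) = 1/(46350 + 26463592) = 1/26509942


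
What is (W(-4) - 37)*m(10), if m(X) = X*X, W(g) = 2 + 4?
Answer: -3100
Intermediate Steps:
W(g) = 6
m(X) = X**2
(W(-4) - 37)*m(10) = (6 - 37)*10**2 = -31*100 = -3100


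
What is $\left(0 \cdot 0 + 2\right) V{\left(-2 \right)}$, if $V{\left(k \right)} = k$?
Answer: $-4$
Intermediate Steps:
$\left(0 \cdot 0 + 2\right) V{\left(-2 \right)} = \left(0 \cdot 0 + 2\right) \left(-2\right) = \left(0 + 2\right) \left(-2\right) = 2 \left(-2\right) = -4$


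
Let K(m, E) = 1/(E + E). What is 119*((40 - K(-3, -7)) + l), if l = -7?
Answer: 7871/2 ≈ 3935.5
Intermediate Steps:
K(m, E) = 1/(2*E)
119*((40 - K(-3, -7)) + l) = 119*((40 - 1/(2*(-7))) - 7) = 119*((40 - (-1)/(2*7)) - 7) = 119*((40 - 1*(-1/14)) - 7) = 119*((40 + 1/14) - 7) = 119*(561/14 - 7) = 119*(463/14) = 7871/2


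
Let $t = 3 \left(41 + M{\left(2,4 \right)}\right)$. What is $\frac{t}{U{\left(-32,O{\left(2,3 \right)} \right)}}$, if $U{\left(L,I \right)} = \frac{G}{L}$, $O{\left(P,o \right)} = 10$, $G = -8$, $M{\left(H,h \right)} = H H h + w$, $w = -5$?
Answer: $624$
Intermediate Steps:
$M{\left(H,h \right)} = -5 + h H^{2}$ ($M{\left(H,h \right)} = H H h - 5 = H^{2} h - 5 = h H^{2} - 5 = -5 + h H^{2}$)
$U{\left(L,I \right)} = - \frac{8}{L}$
$t = 156$ ($t = 3 \left(41 - \left(5 - 4 \cdot 2^{2}\right)\right) = 3 \left(41 + \left(-5 + 4 \cdot 4\right)\right) = 3 \left(41 + \left(-5 + 16\right)\right) = 3 \left(41 + 11\right) = 3 \cdot 52 = 156$)
$\frac{t}{U{\left(-32,O{\left(2,3 \right)} \right)}} = \frac{156}{\left(-8\right) \frac{1}{-32}} = \frac{156}{\left(-8\right) \left(- \frac{1}{32}\right)} = 156 \frac{1}{\frac{1}{4}} = 156 \cdot 4 = 624$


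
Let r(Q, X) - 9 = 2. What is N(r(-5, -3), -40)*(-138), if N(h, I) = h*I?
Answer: 60720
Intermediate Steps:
r(Q, X) = 11 (r(Q, X) = 9 + 2 = 11)
N(h, I) = I*h
N(r(-5, -3), -40)*(-138) = -40*11*(-138) = -440*(-138) = 60720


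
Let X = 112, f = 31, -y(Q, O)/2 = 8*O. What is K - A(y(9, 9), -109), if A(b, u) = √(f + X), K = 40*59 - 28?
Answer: 2332 - √143 ≈ 2320.0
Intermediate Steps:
y(Q, O) = -16*O
K = 2332 (K = 2360 - 28 = 2332)
A(b, u) = √143 (A(b, u) = √(31 + 112) = √143)
K - A(y(9, 9), -109) = 2332 - √143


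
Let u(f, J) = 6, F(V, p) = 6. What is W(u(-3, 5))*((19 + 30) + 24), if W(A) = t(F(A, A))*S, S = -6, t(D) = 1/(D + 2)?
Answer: -219/4 ≈ -54.750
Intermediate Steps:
t(D) = 1/(2 + D)
W(A) = -¾ (W(A) = -6/(2 + 6) = -6/8 = (⅛)*(-6) = -¾)
W(u(-3, 5))*((19 + 30) + 24) = -3*((19 + 30) + 24)/4 = -3*(49 + 24)/4 = -¾*73 = -219/4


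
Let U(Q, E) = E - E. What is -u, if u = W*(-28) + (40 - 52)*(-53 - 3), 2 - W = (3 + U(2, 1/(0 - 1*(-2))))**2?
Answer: -868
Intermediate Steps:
U(Q, E) = 0
W = -7 (W = 2 - (3 + 0)**2 = 2 - 1*3**2 = 2 - 1*9 = 2 - 9 = -7)
u = 868 (u = -7*(-28) + (40 - 52)*(-53 - 3) = 196 - 12*(-56) = 196 + 672 = 868)
-u = -1*868 = -868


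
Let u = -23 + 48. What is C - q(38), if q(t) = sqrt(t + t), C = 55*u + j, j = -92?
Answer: 1283 - 2*sqrt(19) ≈ 1274.3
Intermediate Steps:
u = 25
C = 1283 (C = 55*25 - 92 = 1375 - 92 = 1283)
q(t) = sqrt(2)*sqrt(t) (q(t) = sqrt(2*t) = sqrt(2)*sqrt(t))
C - q(38) = 1283 - sqrt(2)*sqrt(38) = 1283 - 2*sqrt(19)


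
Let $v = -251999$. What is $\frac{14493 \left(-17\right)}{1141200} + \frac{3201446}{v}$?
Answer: $- \frac{1238525980273}{95860419600} \approx -12.92$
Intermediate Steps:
$\frac{14493 \left(-17\right)}{1141200} + \frac{3201446}{v} = \frac{14493 \left(-17\right)}{1141200} + \frac{3201446}{-251999} = \left(-246381\right) \frac{1}{1141200} + 3201446 \left(- \frac{1}{251999}\right) = - \frac{82127}{380400} - \frac{3201446}{251999} = - \frac{1238525980273}{95860419600}$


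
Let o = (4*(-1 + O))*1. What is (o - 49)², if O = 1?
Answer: 2401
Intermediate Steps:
o = 0 (o = (4*(-1 + 1))*1 = (4*0)*1 = 0*1 = 0)
(o - 49)² = (0 - 49)² = (-49)² = 2401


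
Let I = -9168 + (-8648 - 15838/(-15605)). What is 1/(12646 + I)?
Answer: -15605/80662012 ≈ -0.00019346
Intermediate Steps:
I = -278002842/15605 (I = -9168 + (-8648 - 15838*(-1/15605)) = -9168 + (-8648 + 15838/15605) = -9168 - 134936202/15605 = -278002842/15605 ≈ -17815.)
1/(12646 + I) = 1/(12646 - 278002842/15605) = 1/(-80662012/15605) = -15605/80662012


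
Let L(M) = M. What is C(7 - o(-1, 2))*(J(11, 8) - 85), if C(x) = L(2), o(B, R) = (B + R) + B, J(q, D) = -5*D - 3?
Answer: -256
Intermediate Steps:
J(q, D) = -3 - 5*D
o(B, R) = R + 2*B
C(x) = 2
C(7 - o(-1, 2))*(J(11, 8) - 85) = 2*((-3 - 5*8) - 85) = 2*((-3 - 40) - 85) = 2*(-43 - 85) = 2*(-128) = -256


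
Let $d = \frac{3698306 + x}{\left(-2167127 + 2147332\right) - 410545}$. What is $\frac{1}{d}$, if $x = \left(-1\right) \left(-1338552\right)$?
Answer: $- \frac{215170}{2518429} \approx -0.085438$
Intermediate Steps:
$x = 1338552$
$d = - \frac{2518429}{215170}$ ($d = \frac{3698306 + 1338552}{\left(-2167127 + 2147332\right) - 410545} = \frac{5036858}{-19795 - 410545} = \frac{5036858}{-430340} = 5036858 \left(- \frac{1}{430340}\right) = - \frac{2518429}{215170} \approx -11.704$)
$\frac{1}{d} = \frac{1}{- \frac{2518429}{215170}} = - \frac{215170}{2518429}$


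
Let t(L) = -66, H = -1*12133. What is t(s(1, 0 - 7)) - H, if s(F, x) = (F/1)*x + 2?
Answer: 12067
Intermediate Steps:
s(F, x) = 2 + F*x (s(F, x) = (F*1)*x + 2 = F*x + 2 = 2 + F*x)
H = -12133
t(s(1, 0 - 7)) - H = -66 - 1*(-12133) = -66 + 12133 = 12067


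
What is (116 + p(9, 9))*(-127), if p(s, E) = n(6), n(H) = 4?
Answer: -15240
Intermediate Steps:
p(s, E) = 4
(116 + p(9, 9))*(-127) = (116 + 4)*(-127) = 120*(-127) = -15240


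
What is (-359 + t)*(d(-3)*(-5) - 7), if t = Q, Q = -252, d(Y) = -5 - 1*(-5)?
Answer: 4277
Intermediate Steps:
d(Y) = 0 (d(Y) = -5 + 5 = 0)
t = -252
(-359 + t)*(d(-3)*(-5) - 7) = (-359 - 252)*(0*(-5) - 7) = -611*(0 - 7) = -611*(-7) = 4277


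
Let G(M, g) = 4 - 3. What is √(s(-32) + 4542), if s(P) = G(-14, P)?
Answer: √4543 ≈ 67.402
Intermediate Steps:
G(M, g) = 1
s(P) = 1
√(s(-32) + 4542) = √(1 + 4542) = √4543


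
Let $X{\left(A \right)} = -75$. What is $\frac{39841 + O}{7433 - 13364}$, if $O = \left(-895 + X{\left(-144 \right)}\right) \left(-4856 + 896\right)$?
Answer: $- \frac{3881041}{5931} \approx -654.37$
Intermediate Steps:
$O = 3841200$ ($O = \left(-895 - 75\right) \left(-4856 + 896\right) = \left(-970\right) \left(-3960\right) = 3841200$)
$\frac{39841 + O}{7433 - 13364} = \frac{39841 + 3841200}{7433 - 13364} = \frac{3881041}{-5931} = 3881041 \left(- \frac{1}{5931}\right) = - \frac{3881041}{5931}$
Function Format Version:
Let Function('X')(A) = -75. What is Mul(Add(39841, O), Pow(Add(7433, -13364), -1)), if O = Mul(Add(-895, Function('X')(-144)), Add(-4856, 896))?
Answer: Rational(-3881041, 5931) ≈ -654.37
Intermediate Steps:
O = 3841200 (O = Mul(Add(-895, -75), Add(-4856, 896)) = Mul(-970, -3960) = 3841200)
Mul(Add(39841, O), Pow(Add(7433, -13364), -1)) = Mul(Add(39841, 3841200), Pow(Add(7433, -13364), -1)) = Mul(3881041, Pow(-5931, -1)) = Mul(3881041, Rational(-1, 5931)) = Rational(-3881041, 5931)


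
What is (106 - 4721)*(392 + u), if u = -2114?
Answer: 7947030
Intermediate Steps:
(106 - 4721)*(392 + u) = (106 - 4721)*(392 - 2114) = -4615*(-1722) = 7947030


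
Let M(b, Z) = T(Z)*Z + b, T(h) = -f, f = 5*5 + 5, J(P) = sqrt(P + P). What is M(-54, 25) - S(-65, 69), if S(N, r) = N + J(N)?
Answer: -739 - I*sqrt(130) ≈ -739.0 - 11.402*I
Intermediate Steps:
J(P) = sqrt(2)*sqrt(P) (J(P) = sqrt(2*P) = sqrt(2)*sqrt(P))
f = 30 (f = 25 + 5 = 30)
T(h) = -30 (T(h) = -1*30 = -30)
S(N, r) = N + sqrt(2)*sqrt(N)
M(b, Z) = b - 30*Z (M(b, Z) = -30*Z + b = b - 30*Z)
M(-54, 25) - S(-65, 69) = (-54 - 30*25) - (-65 + sqrt(2)*sqrt(-65)) = (-54 - 750) - (-65 + sqrt(2)*(I*sqrt(65))) = -804 - (-65 + I*sqrt(130)) = -804 + (65 - I*sqrt(130)) = -739 - I*sqrt(130)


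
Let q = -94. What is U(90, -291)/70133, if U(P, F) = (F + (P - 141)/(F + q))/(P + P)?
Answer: -9332/405018075 ≈ -2.3041e-5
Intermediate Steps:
U(P, F) = (F + (-141 + P)/(-94 + F))/(2*P) (U(P, F) = (F + (P - 141)/(F - 94))/(P + P) = (F + (-141 + P)/(-94 + F))/((2*P)) = (F + (-141 + P)/(-94 + F))*(1/(2*P)) = (F + (-141 + P)/(-94 + F))/(2*P))
U(90, -291)/70133 = ((½)*(-141 + 90 + (-291)² - 94*(-291))/(90*(-94 - 291)))/70133 = ((½)*(1/90)*(-141 + 90 + 84681 + 27354)/(-385))*(1/70133) = ((½)*(1/90)*(-1/385)*111984)*(1/70133) = -9332/5775*1/70133 = -9332/405018075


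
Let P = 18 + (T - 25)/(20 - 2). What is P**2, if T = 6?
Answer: 93025/324 ≈ 287.11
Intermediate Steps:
P = 305/18 (P = 18 + (6 - 25)/(20 - 2) = 18 - 19/18 = 305/18 ≈ 16.944)
P**2 = (305/18)**2 = 93025/324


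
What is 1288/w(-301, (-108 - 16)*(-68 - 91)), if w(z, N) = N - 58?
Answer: 644/9829 ≈ 0.065520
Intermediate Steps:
w(z, N) = -58 + N
1288/w(-301, (-108 - 16)*(-68 - 91)) = 1288/(-58 + (-108 - 16)*(-68 - 91)) = 1288/(-58 - 124*(-159)) = 1288/(-58 + 19716) = 1288/19658 = 1288*(1/19658) = 644/9829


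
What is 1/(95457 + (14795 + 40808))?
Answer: 1/151060 ≈ 6.6199e-6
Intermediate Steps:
1/(95457 + (14795 + 40808)) = 1/(95457 + 55603) = 1/151060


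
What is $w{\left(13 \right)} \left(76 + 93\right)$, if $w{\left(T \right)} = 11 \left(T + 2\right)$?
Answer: $27885$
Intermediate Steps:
$w{\left(T \right)} = 22 + 11 T$ ($w{\left(T \right)} = 11 \left(2 + T\right) = 22 + 11 T$)
$w{\left(13 \right)} \left(76 + 93\right) = \left(22 + 11 \cdot 13\right) \left(76 + 93\right) = \left(22 + 143\right) 169 = 165 \cdot 169 = 27885$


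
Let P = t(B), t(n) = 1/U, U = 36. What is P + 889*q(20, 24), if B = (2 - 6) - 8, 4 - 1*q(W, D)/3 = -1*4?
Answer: 768097/36 ≈ 21336.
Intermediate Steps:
q(W, D) = 24 (q(W, D) = 12 - (-3)*4 = 12 - 3*(-4) = 12 + 12 = 24)
B = -12 (B = -4 - 8 = -12)
t(n) = 1/36
P = 1/36 ≈ 0.027778
P + 889*q(20, 24) = 1/36 + 889*24 = 1/36 + 21336 = 768097/36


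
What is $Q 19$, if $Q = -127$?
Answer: $-2413$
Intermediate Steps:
$Q 19 = \left(-127\right) 19 = -2413$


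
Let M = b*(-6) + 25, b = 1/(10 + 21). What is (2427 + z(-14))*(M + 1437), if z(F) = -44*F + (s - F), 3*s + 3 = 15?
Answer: 138712276/31 ≈ 4.4746e+6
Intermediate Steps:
s = 4 (s = -1 + (1/3)*15 = -1 + 5 = 4)
b = 1/31 ≈ 0.032258
z(F) = 4 - 45*F (z(F) = -44*F + (4 - F) = 4 - 45*F)
M = 769/31 (M = (1/31)*(-6) + 25 = -6/31 + 25 = 769/31 ≈ 24.806)
(2427 + z(-14))*(M + 1437) = (2427 + (4 - 45*(-14)))*(769/31 + 1437) = (2427 + (4 + 630))*(45316/31) = (2427 + 634)*(45316/31) = 3061*(45316/31) = 138712276/31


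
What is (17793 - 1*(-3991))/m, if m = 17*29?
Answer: 21784/493 ≈ 44.187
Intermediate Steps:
m = 493
(17793 - 1*(-3991))/m = (17793 - 1*(-3991))/493 = (17793 + 3991)*(1/493) = 21784*(1/493) = 21784/493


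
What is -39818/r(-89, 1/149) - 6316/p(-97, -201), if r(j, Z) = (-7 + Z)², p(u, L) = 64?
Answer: -3964603011/4343056 ≈ -912.86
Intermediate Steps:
-39818/r(-89, 1/149) - 6316/p(-97, -201) = -39818/(-7 + 1/149)² - 6316/64 = -39818/(-7 + 1/149)² - 6316*1/64 = -39818/((-1042/149)²) - 1579/16 = -39818/1085764/22201 - 1579/16 = -39818*22201/1085764 - 1579/16 = -441999709/542882 - 1579/16 = -3964603011/4343056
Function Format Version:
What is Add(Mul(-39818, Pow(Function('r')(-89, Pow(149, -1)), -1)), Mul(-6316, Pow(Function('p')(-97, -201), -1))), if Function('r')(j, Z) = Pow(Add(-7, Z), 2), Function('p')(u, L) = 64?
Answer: Rational(-3964603011, 4343056) ≈ -912.86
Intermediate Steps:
Add(Mul(-39818, Pow(Function('r')(-89, Pow(149, -1)), -1)), Mul(-6316, Pow(Function('p')(-97, -201), -1))) = Add(Mul(-39818, Pow(Pow(Add(-7, Pow(149, -1)), 2), -1)), Mul(-6316, Pow(64, -1))) = Add(Mul(-39818, Pow(Pow(Add(-7, Rational(1, 149)), 2), -1)), Mul(-6316, Rational(1, 64))) = Add(Mul(-39818, Pow(Pow(Rational(-1042, 149), 2), -1)), Rational(-1579, 16)) = Add(Mul(-39818, Pow(Rational(1085764, 22201), -1)), Rational(-1579, 16)) = Add(Mul(-39818, Rational(22201, 1085764)), Rational(-1579, 16)) = Add(Rational(-441999709, 542882), Rational(-1579, 16)) = Rational(-3964603011, 4343056)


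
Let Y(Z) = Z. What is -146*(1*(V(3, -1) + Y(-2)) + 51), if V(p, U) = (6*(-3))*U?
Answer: -9782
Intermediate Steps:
V(p, U) = -18*U
-146*(1*(V(3, -1) + Y(-2)) + 51) = -146*(1*(-18*(-1) - 2) + 51) = -146*(1*(18 - 2) + 51) = -146*(1*16 + 51) = -146*(16 + 51) = -146*67 = -9782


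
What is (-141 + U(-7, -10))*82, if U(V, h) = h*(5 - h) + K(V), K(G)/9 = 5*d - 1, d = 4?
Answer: -9840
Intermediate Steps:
K(G) = 171 (K(G) = 9*(5*4 - 1) = 9*(20 - 1) = 9*19 = 171)
U(V, h) = 171 + h*(5 - h) (U(V, h) = h*(5 - h) + 171 = 171 + h*(5 - h))
(-141 + U(-7, -10))*82 = (-141 + (171 - 1*(-10)**2 + 5*(-10)))*82 = (-141 + (171 - 1*100 - 50))*82 = (-141 + (171 - 100 - 50))*82 = (-141 + 21)*82 = -120*82 = -9840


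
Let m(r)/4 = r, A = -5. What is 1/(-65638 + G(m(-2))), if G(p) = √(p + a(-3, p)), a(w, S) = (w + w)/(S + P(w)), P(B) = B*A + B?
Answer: -131276/8616694107 - I*√38/8616694107 ≈ -1.5235e-5 - 7.154e-10*I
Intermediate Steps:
m(r) = 4*r
P(B) = -4*B (P(B) = B*(-5) + B = -5*B + B = -4*B)
a(w, S) = 2*w/(S - 4*w) (a(w, S) = (w + w)/(S - 4*w) = (2*w)/(S - 4*w) = 2*w/(S - 4*w))
G(p) = √(p - 6/(12 + p)) (G(p) = √(p + 2*(-3)/(p - 4*(-3))) = √(p + 2*(-3)/(p + 12)) = √(p + 2*(-3)/(12 + p)) = √(p - 6/(12 + p)))
1/(-65638 + G(m(-2))) = 1/(-65638 + √((-6 + (4*(-2))*(12 + 4*(-2)))/(12 + 4*(-2)))) = 1/(-65638 + √((-6 - 8*(12 - 8))/(12 - 8))) = 1/(-65638 + √((-6 - 8*4)/4)) = 1/(-65638 + √((-6 - 32)/4)) = 1/(-65638 + √((¼)*(-38))) = 1/(-65638 + √(-19/2)) = 1/(-65638 + I*√38/2)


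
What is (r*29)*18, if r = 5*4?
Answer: 10440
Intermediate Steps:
r = 20
(r*29)*18 = (20*29)*18 = 580*18 = 10440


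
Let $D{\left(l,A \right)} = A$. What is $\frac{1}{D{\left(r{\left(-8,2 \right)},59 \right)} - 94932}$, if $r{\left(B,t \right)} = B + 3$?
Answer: $- \frac{1}{94873} \approx -1.054 \cdot 10^{-5}$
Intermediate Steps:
$r{\left(B,t \right)} = 3 + B$
$\frac{1}{D{\left(r{\left(-8,2 \right)},59 \right)} - 94932} = \frac{1}{59 - 94932} = \frac{1}{-94873} = - \frac{1}{94873}$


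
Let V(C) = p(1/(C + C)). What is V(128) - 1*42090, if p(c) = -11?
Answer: -42101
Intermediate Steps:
V(C) = -11
V(128) - 1*42090 = -11 - 1*42090 = -11 - 42090 = -42101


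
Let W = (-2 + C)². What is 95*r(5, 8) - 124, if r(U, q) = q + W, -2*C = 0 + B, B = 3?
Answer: 7199/4 ≈ 1799.8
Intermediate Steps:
C = -3/2 (C = -(0 + 3)/2 = -½*3 = -3/2 ≈ -1.5000)
W = 49/4 (W = (-2 - 3/2)² = (-7/2)² = 49/4 ≈ 12.250)
r(U, q) = 49/4 + q (r(U, q) = q + 49/4 = 49/4 + q)
95*r(5, 8) - 124 = 95*(49/4 + 8) - 124 = 95*(81/4) - 124 = 7695/4 - 124 = 7199/4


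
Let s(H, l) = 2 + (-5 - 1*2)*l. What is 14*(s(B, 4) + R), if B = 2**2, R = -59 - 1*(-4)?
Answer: -1134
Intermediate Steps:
R = -55 (R = -59 + 4 = -55)
B = 4
s(H, l) = 2 - 7*l (s(H, l) = 2 + (-5 - 2)*l = 2 - 7*l)
14*(s(B, 4) + R) = 14*((2 - 7*4) - 55) = 14*((2 - 28) - 55) = 14*(-26 - 55) = 14*(-81) = -1134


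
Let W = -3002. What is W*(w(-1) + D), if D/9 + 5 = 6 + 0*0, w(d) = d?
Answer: -24016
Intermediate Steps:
D = 9 (D = -45 + 9*(6 + 0*0) = -45 + 9*(6 + 0) = -45 + 9*6 = -45 + 54 = 9)
W*(w(-1) + D) = -3002*(-1 + 9) = -3002*8 = -24016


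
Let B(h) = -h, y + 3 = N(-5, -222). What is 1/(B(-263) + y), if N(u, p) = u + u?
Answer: 1/250 ≈ 0.0040000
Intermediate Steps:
N(u, p) = 2*u
y = -13 (y = -3 + 2*(-5) = -3 - 10 = -13)
1/(B(-263) + y) = 1/(-1*(-263) - 13) = 1/(263 - 13) = 1/250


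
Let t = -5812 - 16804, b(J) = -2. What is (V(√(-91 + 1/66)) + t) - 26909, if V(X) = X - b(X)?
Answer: -49523 + I*√396330/66 ≈ -49523.0 + 9.5386*I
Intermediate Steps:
V(X) = 2 + X (V(X) = X - 1*(-2) = X + 2 = 2 + X)
t = -22616
(V(√(-91 + 1/66)) + t) - 26909 = ((2 + √(-91 + 1/66)) - 22616) - 26909 = ((2 + √(-6005/66)) - 22616) - 26909 = ((2 + I*√396330/66) - 22616) - 26909 = (-22614 + I*√396330/66) - 26909 = -49523 + I*√396330/66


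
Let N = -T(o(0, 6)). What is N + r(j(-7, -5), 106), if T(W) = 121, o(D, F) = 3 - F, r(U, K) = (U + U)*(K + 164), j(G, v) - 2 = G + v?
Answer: -5521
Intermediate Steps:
j(G, v) = 2 + G + v (j(G, v) = 2 + (G + v) = 2 + G + v)
r(U, K) = 2*U*(164 + K) (r(U, K) = (2*U)*(164 + K) = 2*U*(164 + K))
N = -121 (N = -1*121 = -121)
N + r(j(-7, -5), 106) = -121 + 2*(2 - 7 - 5)*(164 + 106) = -121 + 2*(-10)*270 = -121 - 5400 = -5521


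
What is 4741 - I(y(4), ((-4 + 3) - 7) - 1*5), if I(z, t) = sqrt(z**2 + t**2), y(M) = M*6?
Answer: 4741 - sqrt(745) ≈ 4713.7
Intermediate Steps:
y(M) = 6*M
I(z, t) = sqrt(t**2 + z**2)
4741 - I(y(4), ((-4 + 3) - 7) - 1*5) = 4741 - sqrt((((-4 + 3) - 7) - 1*5)**2 + (6*4)**2) = 4741 - sqrt(((-1 - 7) - 5)**2 + 24**2) = 4741 - sqrt((-8 - 5)**2 + 576) = 4741 - sqrt((-13)**2 + 576) = 4741 - sqrt(169 + 576) = 4741 - sqrt(745)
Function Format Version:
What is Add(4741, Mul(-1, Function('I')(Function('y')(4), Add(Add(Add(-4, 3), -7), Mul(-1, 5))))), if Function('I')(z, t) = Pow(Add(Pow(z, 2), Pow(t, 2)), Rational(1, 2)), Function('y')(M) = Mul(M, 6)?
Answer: Add(4741, Mul(-1, Pow(745, Rational(1, 2)))) ≈ 4713.7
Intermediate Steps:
Function('y')(M) = Mul(6, M)
Function('I')(z, t) = Pow(Add(Pow(t, 2), Pow(z, 2)), Rational(1, 2))
Add(4741, Mul(-1, Function('I')(Function('y')(4), Add(Add(Add(-4, 3), -7), Mul(-1, 5))))) = Add(4741, Mul(-1, Pow(Add(Pow(Add(Add(Add(-4, 3), -7), Mul(-1, 5)), 2), Pow(Mul(6, 4), 2)), Rational(1, 2)))) = Add(4741, Mul(-1, Pow(Add(Pow(Add(Add(-1, -7), -5), 2), Pow(24, 2)), Rational(1, 2)))) = Add(4741, Mul(-1, Pow(Add(Pow(Add(-8, -5), 2), 576), Rational(1, 2)))) = Add(4741, Mul(-1, Pow(Add(Pow(-13, 2), 576), Rational(1, 2)))) = Add(4741, Mul(-1, Pow(Add(169, 576), Rational(1, 2)))) = Add(4741, Mul(-1, Pow(745, Rational(1, 2))))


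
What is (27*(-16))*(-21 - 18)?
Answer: 16848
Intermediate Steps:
(27*(-16))*(-21 - 18) = -432*(-39) = 16848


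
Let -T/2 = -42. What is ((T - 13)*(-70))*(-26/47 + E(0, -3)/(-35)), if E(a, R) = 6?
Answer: 169264/47 ≈ 3601.4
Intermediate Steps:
T = 84 (T = -2*(-42) = 84)
((T - 13)*(-70))*(-26/47 + E(0, -3)/(-35)) = ((84 - 13)*(-70))*(-26/47 + 6/(-35)) = (71*(-70))*(-26*1/47 + 6*(-1/35)) = -4970*(-26/47 - 6/35) = -4970*(-1192/1645) = 169264/47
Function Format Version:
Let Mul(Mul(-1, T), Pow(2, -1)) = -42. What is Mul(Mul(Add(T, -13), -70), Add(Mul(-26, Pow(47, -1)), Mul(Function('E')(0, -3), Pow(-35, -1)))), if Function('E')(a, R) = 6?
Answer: Rational(169264, 47) ≈ 3601.4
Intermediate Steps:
T = 84 (T = Mul(-2, -42) = 84)
Mul(Mul(Add(T, -13), -70), Add(Mul(-26, Pow(47, -1)), Mul(Function('E')(0, -3), Pow(-35, -1)))) = Mul(Mul(Add(84, -13), -70), Add(Mul(-26, Pow(47, -1)), Mul(6, Pow(-35, -1)))) = Mul(Mul(71, -70), Add(Mul(-26, Rational(1, 47)), Mul(6, Rational(-1, 35)))) = Mul(-4970, Add(Rational(-26, 47), Rational(-6, 35))) = Mul(-4970, Rational(-1192, 1645)) = Rational(169264, 47)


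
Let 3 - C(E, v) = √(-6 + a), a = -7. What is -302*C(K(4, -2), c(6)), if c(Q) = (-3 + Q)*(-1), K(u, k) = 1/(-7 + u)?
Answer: -906 + 302*I*√13 ≈ -906.0 + 1088.9*I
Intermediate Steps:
c(Q) = 3 - Q
C(E, v) = 3 - I*√13 (C(E, v) = 3 - √(-6 - 7) = 3 - √(-13) = 3 - I*√13)
-302*C(K(4, -2), c(6)) = -302*(3 - I*√13) = -906 + 302*I*√13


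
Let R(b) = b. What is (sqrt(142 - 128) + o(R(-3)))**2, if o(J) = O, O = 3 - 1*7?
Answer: (4 - sqrt(14))**2 ≈ 0.066741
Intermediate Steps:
O = -4 (O = 3 - 7 = -4)
o(J) = -4
(sqrt(142 - 128) + o(R(-3)))**2 = (sqrt(142 - 128) - 4)**2 = (sqrt(14) - 4)**2 = (-4 + sqrt(14))**2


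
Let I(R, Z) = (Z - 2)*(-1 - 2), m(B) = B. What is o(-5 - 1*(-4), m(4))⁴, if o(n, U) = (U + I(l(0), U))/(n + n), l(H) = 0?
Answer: 1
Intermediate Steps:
I(R, Z) = 6 - 3*Z (I(R, Z) = (-2 + Z)*(-3) = 6 - 3*Z)
o(n, U) = (6 - 2*U)/(2*n) (o(n, U) = (U + (6 - 3*U))/(n + n) = (6 - 2*U)/((2*n)) = (6 - 2*U)*(1/(2*n)) = (6 - 2*U)/(2*n))
o(-5 - 1*(-4), m(4))⁴ = ((3 - 1*4)/(-5 - 1*(-4)))⁴ = ((3 - 4)/(-5 + 4))⁴ = (-1/(-1))⁴ = (-1*(-1))⁴ = 1⁴ = 1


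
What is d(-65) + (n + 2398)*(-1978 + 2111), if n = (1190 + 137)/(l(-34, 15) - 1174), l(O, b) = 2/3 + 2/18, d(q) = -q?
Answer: 3366722022/10559 ≈ 3.1885e+5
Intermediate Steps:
l(O, b) = 7/9 (l(O, b) = 2*(⅓) + 2*(1/18) = ⅔ + ⅑ = 7/9)
n = -11943/10559 (n = (1190 + 137)/(7/9 - 1174) = 1327/(-10559/9) = 1327*(-9/10559) = -11943/10559 ≈ -1.1311)
d(-65) + (n + 2398)*(-1978 + 2111) = -1*(-65) + (-11943/10559 + 2398)*(-1978 + 2111) = 65 + (25308539/10559)*133 = 65 + 3366035687/10559 = 3366722022/10559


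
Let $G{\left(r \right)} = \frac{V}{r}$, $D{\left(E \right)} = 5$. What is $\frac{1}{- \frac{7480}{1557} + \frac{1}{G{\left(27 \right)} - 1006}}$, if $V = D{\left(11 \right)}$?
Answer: $- \frac{42283449}{203176399} \approx -0.20811$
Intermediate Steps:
$V = 5$
$G{\left(r \right)} = \frac{5}{r}$
$\frac{1}{- \frac{7480}{1557} + \frac{1}{G{\left(27 \right)} - 1006}} = \frac{1}{- \frac{7480}{1557} + \frac{1}{\frac{5}{27} - 1006}} = \frac{1}{- \frac{7480}{1557} + \frac{1}{- \frac{27157}{27}}} = \frac{1}{- \frac{7480}{1557} - \frac{27}{27157}} = \frac{1}{- \frac{203176399}{42283449}} = - \frac{42283449}{203176399}$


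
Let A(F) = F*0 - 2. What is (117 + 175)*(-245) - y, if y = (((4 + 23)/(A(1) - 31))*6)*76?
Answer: -782836/11 ≈ -71167.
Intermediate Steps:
A(F) = -2 (A(F) = 0 - 2 = -2)
y = -4104/11 (y = (((4 + 23)/(-2 - 31))*6)*76 = ((27/(-33))*6)*76 = ((27*(-1/33))*6)*76 = -9/11*6*76 = -54/11*76 = -4104/11 ≈ -373.09)
(117 + 175)*(-245) - y = (117 + 175)*(-245) - 1*(-4104/11) = 292*(-245) + 4104/11 = -71540 + 4104/11 = -782836/11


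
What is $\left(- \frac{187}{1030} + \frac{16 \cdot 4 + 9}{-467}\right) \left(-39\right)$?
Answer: $\frac{6338241}{481010} \approx 13.177$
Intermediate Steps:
$\left(- \frac{187}{1030} + \frac{16 \cdot 4 + 9}{-467}\right) \left(-39\right) = \left(\left(-187\right) \frac{1}{1030} + \left(64 + 9\right) \left(- \frac{1}{467}\right)\right) \left(-39\right) = \left(- \frac{187}{1030} + 73 \left(- \frac{1}{467}\right)\right) \left(-39\right) = \left(- \frac{187}{1030} - \frac{73}{467}\right) \left(-39\right) = \left(- \frac{162519}{481010}\right) \left(-39\right) = \frac{6338241}{481010}$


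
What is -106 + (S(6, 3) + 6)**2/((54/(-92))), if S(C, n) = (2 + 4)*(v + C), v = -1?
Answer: -2314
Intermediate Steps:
S(C, n) = -6 + 6*C (S(C, n) = (2 + 4)*(-1 + C) = 6*(-1 + C) = -6 + 6*C)
-106 + (S(6, 3) + 6)**2/((54/(-92))) = -106 + ((-6 + 6*6) + 6)**2/((54/(-92))) = -106 + ((-6 + 36) + 6)**2/((54*(-1/92))) = -106 + (30 + 6)**2/(-27/46) = -106 - 46/27*36**2 = -106 - 46/27*1296 = -106 - 2208 = -2314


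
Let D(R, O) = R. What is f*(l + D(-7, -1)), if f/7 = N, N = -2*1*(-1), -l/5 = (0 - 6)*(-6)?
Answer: -2618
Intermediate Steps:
l = -180 (l = -5*(0 - 6)*(-6) = -(-30)*(-6) = -5*36 = -180)
N = 2 (N = -2*(-1) = 2)
f = 14 (f = 7*2 = 14)
f*(l + D(-7, -1)) = 14*(-180 - 7) = 14*(-187) = -2618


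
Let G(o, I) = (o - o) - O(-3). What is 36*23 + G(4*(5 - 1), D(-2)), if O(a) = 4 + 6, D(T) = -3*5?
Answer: 818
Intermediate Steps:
D(T) = -15
O(a) = 10
G(o, I) = -10 (G(o, I) = (o - o) - 1*10 = 0 - 10 = -10)
36*23 + G(4*(5 - 1), D(-2)) = 36*23 - 10 = 828 - 10 = 818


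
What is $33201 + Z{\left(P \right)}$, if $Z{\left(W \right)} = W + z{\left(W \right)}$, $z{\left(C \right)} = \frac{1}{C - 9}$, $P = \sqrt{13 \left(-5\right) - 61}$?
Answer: $\frac{2 \left(49788 \sqrt{14} + 149467 i\right)}{3 \left(\sqrt{14} + 3 i\right)} \approx 33201.0 + 11.171 i$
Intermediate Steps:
$P = 3 i \sqrt{14}$ ($P = \sqrt{-65 - 61} = \sqrt{-126} = 3 i \sqrt{14} \approx 11.225 i$)
$z{\left(C \right)} = \frac{1}{-9 + C}$
$Z{\left(W \right)} = W + \frac{1}{-9 + W}$
$33201 + Z{\left(P \right)} = 33201 + \frac{1 + 3 i \sqrt{14} \left(-9 + 3 i \sqrt{14}\right)}{-9 + 3 i \sqrt{14}}$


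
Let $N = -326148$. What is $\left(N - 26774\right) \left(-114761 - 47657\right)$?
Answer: $57320885396$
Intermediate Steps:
$\left(N - 26774\right) \left(-114761 - 47657\right) = \left(-326148 - 26774\right) \left(-114761 - 47657\right) = \left(-352922\right) \left(-162418\right) = 57320885396$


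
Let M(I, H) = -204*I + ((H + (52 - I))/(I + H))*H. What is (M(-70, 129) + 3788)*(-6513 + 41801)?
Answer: 38760021608/59 ≈ 6.5695e+8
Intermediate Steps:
M(I, H) = -204*I + H*(52 + H - I)/(H + I) (M(I, H) = -204*I + ((52 + H - I)/(H + I))*H = -204*I + H*(52 + H - I)/(H + I))
(M(-70, 129) + 3788)*(-6513 + 41801) = ((129**2 - 204*(-70)**2 + 52*129 - 205*129*(-70))/(129 - 70) + 3788)*(-6513 + 41801) = ((16641 - 204*4900 + 6708 + 1851150)/59 + 3788)*35288 = ((16641 - 999600 + 6708 + 1851150)/59 + 3788)*35288 = ((1/59)*874899 + 3788)*35288 = (874899/59 + 3788)*35288 = (1098391/59)*35288 = 38760021608/59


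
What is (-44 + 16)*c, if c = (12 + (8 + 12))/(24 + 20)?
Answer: -224/11 ≈ -20.364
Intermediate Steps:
c = 8/11 (c = (12 + 20)/44 = 32*(1/44) = 8/11 ≈ 0.72727)
(-44 + 16)*c = (-44 + 16)*(8/11) = -28*8/11 = -224/11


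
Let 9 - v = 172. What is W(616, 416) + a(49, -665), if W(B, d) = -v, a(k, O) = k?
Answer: 212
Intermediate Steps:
v = -163 (v = 9 - 1*172 = 9 - 172 = -163)
W(B, d) = 163 (W(B, d) = -1*(-163) = 163)
W(616, 416) + a(49, -665) = 163 + 49 = 212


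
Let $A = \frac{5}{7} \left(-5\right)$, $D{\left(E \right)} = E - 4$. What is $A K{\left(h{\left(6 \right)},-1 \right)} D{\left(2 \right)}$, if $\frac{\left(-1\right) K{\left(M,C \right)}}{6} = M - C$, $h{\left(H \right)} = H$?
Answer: $-300$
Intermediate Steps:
$D{\left(E \right)} = -4 + E$
$A = - \frac{25}{7}$ ($A = 5 \cdot \frac{1}{7} \left(-5\right) = \frac{5}{7} \left(-5\right) = - \frac{25}{7} \approx -3.5714$)
$K{\left(M,C \right)} = - 6 M + 6 C$ ($K{\left(M,C \right)} = - 6 \left(M - C\right) = - 6 M + 6 C$)
$A K{\left(h{\left(6 \right)},-1 \right)} D{\left(2 \right)} = - \frac{25 \left(\left(-6\right) 6 + 6 \left(-1\right)\right)}{7} \left(-4 + 2\right) = - \frac{25 \left(-36 - 6\right)}{7} \left(-2\right) = \left(- \frac{25}{7}\right) \left(-42\right) \left(-2\right) = 150 \left(-2\right) = -300$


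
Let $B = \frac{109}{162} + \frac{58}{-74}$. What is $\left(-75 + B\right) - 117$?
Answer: $- \frac{1151513}{5994} \approx -192.11$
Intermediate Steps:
$B = - \frac{665}{5994}$ ($B = 109 \cdot \frac{1}{162} + 58 \left(- \frac{1}{74}\right) = \frac{109}{162} - \frac{29}{37} = - \frac{665}{5994} \approx -0.11094$)
$\left(-75 + B\right) - 117 = \left(-75 - \frac{665}{5994}\right) - 117 = - \frac{450215}{5994} - 117 = - \frac{1151513}{5994}$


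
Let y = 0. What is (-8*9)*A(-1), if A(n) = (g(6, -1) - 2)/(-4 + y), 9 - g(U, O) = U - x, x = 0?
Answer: 18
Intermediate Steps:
g(U, O) = 9 - U (g(U, O) = 9 - (U - 1*0) = 9 - (U + 0) = 9 - U)
A(n) = -¼ (A(n) = ((9 - 1*6) - 2)/(-4 + 0) = ((9 - 6) - 2)/(-4) = (3 - 2)*(-¼) = 1*(-¼) = -¼)
(-8*9)*A(-1) = -8*9*(-¼) = -72*(-¼) = 18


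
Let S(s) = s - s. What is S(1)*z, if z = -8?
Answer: 0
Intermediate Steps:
S(s) = 0
S(1)*z = 0*(-8) = 0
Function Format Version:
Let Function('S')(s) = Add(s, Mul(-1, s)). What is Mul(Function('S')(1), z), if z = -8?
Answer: 0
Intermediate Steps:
Function('S')(s) = 0
Mul(Function('S')(1), z) = Mul(0, -8) = 0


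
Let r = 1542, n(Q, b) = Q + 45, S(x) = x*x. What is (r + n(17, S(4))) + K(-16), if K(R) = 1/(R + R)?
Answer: 51327/32 ≈ 1604.0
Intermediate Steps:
S(x) = x**2
n(Q, b) = 45 + Q
K(R) = 1/(2*R)
(r + n(17, S(4))) + K(-16) = (1542 + (45 + 17)) + (1/2)/(-16) = (1542 + 62) + (1/2)*(-1/16) = 1604 - 1/32 = 51327/32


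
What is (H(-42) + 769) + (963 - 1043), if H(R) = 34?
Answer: 723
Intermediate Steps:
(H(-42) + 769) + (963 - 1043) = (34 + 769) + (963 - 1043) = 803 - 80 = 723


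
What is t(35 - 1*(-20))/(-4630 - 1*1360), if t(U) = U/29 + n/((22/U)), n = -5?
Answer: 123/69484 ≈ 0.0017702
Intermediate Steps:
t(U) = -123*U/638 (t(U) = U/29 - 5*U/22 = -123*U/638)
t(35 - 1*(-20))/(-4630 - 1*1360) = (-123*(35 - 1*(-20))/638)/(-4630 - 1*1360) = (-123*(35 + 20)/638)/(-4630 - 1360) = -123/638*55/(-5990) = -615/58*(-1/5990) = 123/69484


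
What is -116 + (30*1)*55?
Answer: 1534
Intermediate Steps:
-116 + (30*1)*55 = -116 + 30*55 = -116 + 1650 = 1534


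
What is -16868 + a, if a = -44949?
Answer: -61817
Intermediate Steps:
-16868 + a = -16868 - 44949 = -61817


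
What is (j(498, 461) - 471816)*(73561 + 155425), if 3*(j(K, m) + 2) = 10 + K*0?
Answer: -324116859784/3 ≈ -1.0804e+11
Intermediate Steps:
j(K, m) = 4/3 (j(K, m) = -2 + (10 + K*0)/3 = -2 + (10 + 0)/3 = -2 + (⅓)*10 = -2 + 10/3 = 4/3)
(j(498, 461) - 471816)*(73561 + 155425) = (4/3 - 471816)*(73561 + 155425) = -1415444/3*228986 = -324116859784/3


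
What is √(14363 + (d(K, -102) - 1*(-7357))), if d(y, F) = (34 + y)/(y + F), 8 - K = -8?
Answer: √40159205/43 ≈ 147.38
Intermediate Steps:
K = 16 (K = 8 - 1*(-8) = 8 + 8 = 16)
d(y, F) = (34 + y)/(F + y)
√(14363 + (d(K, -102) - 1*(-7357))) = √(14363 + ((34 + 16)/(-102 + 16) - 1*(-7357))) = √(14363 + (50/(-86) + 7357)) = √(14363 + (-1/86*50 + 7357)) = √(14363 + (-25/43 + 7357)) = √(14363 + 316326/43) = √(933935/43) = √40159205/43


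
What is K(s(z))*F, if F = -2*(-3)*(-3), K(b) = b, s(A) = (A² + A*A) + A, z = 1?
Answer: -54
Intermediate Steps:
s(A) = A + 2*A² (s(A) = (A² + A²) + A = 2*A² + A = A + 2*A²)
F = -18 (F = 6*(-3) = -18)
K(s(z))*F = (1*(1 + 2*1))*(-18) = (1*(1 + 2))*(-18) = (1*3)*(-18) = 3*(-18) = -54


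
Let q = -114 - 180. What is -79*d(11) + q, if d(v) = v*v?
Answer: -9853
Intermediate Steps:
d(v) = v²
q = -294
-79*d(11) + q = -79*11² - 294 = -79*121 - 294 = -9559 - 294 = -9853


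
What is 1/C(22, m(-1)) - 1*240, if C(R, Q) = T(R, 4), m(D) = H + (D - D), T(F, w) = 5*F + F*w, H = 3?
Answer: -47519/198 ≈ -239.99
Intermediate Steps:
m(D) = 3 (m(D) = 3 + (D - D) = 3 + 0 = 3)
C(R, Q) = 9*R (C(R, Q) = R*(5 + 4) = R*9 = 9*R)
1/C(22, m(-1)) - 1*240 = 1/(9*22) - 1*240 = 1/198 - 240 = -47519/198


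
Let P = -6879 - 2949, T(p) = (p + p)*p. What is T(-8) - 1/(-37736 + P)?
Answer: 6088193/47564 ≈ 128.00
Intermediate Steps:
T(p) = 2*p**2 (T(p) = (2*p)*p = 2*p**2)
P = -9828
T(-8) - 1/(-37736 + P) = 2*(-8)**2 - 1/(-37736 - 9828) = 2*64 - 1/(-47564) = 128 - 1*(-1/47564) = 128 + 1/47564 = 6088193/47564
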